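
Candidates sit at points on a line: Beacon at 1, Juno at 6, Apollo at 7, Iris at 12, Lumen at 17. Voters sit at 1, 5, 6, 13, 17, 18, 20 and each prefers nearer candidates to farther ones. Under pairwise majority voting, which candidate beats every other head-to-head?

Iris

With single-peaked preferences on a line, the Condorcet winner is the candidate closest to the median voter.
The median voter (position 13) is closest to Iris at 12.
Check: Iris vs Lumen — voters closer to Iris: 4 of 7.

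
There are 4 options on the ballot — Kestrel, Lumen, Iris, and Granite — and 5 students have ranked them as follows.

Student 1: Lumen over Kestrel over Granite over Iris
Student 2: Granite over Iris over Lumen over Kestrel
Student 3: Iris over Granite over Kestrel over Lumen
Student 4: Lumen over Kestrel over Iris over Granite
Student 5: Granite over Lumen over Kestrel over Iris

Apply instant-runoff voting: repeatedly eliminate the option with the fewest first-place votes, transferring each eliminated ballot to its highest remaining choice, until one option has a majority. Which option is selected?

Granite

Round 1: Lumen 2, Granite 2, Iris 1, Kestrel 0. Kestrel has the fewest and is eliminated.
Round 2: Lumen 2, Granite 2, Iris 1. Iris has the fewest and is eliminated.
Round 3: Granite 3, Lumen 2. Granite has a majority.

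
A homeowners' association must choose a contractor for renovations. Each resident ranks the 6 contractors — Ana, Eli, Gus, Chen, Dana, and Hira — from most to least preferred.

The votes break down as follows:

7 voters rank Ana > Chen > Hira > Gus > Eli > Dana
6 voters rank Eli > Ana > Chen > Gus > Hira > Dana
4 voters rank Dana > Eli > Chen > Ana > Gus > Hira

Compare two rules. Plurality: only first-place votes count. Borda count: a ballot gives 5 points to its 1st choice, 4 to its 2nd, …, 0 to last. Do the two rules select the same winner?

Yes

Plurality first-place counts: Ana 7, Eli 6, Gus 0, Chen 0, Dana 4, Hira 0 → Ana.
Borda totals: Ana 67, Eli 53, Gus 30, Chen 58, Dana 20, Hira 27 → Ana.
The two rules agree on Ana.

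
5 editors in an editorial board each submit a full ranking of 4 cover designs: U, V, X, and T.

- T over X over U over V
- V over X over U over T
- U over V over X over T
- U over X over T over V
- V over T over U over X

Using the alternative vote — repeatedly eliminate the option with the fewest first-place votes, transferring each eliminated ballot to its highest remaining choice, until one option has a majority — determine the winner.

U

Round 1: U 2, V 2, T 1, X 0. X has the fewest and is eliminated.
Round 2: U 2, V 2, T 1. T has the fewest and is eliminated.
Round 3: U 3, V 2. U has a majority.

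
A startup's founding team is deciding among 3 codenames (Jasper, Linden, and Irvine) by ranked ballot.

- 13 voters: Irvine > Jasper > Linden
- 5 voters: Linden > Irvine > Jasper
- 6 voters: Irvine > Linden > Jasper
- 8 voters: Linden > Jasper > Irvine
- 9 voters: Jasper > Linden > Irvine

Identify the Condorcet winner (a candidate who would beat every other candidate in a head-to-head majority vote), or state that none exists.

Head-to-head results (41 voters total):
Jasper vs Linden: Jasper wins 22–19.
Jasper vs Irvine: Irvine wins 24–17.
Linden vs Irvine: Linden wins 22–19.
No candidate beats all others: Jasper beats Linden beats Irvine beats Jasper, a majority cycle.

No Condorcet winner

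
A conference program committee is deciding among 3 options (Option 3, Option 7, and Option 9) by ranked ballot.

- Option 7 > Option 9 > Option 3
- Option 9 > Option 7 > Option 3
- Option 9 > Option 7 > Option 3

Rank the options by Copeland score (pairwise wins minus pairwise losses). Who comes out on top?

Pairwise results:
  Option 3 vs Option 7: Option 7 wins 3–0.
  Option 3 vs Option 9: Option 9 wins 3–0.
  Option 7 vs Option 9: Option 9 wins 2–1.
Copeland scores (wins − losses):
  Option 3: 0 − 2 = -2
  Option 7: 1 − 1 = 0
  Option 9: 2 − 0 = 2
Option 9 has the best Copeland score.

Option 9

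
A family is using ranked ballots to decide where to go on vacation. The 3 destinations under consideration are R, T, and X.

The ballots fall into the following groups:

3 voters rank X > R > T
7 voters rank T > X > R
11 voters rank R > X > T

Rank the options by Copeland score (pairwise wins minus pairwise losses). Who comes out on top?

R

Pairwise results:
  R vs T: R wins 14–7.
  R vs X: R wins 11–10.
  T vs X: X wins 14–7.
Copeland scores (wins − losses):
  R: 2 − 0 = 2
  T: 0 − 2 = -2
  X: 1 − 1 = 0
R has the best Copeland score.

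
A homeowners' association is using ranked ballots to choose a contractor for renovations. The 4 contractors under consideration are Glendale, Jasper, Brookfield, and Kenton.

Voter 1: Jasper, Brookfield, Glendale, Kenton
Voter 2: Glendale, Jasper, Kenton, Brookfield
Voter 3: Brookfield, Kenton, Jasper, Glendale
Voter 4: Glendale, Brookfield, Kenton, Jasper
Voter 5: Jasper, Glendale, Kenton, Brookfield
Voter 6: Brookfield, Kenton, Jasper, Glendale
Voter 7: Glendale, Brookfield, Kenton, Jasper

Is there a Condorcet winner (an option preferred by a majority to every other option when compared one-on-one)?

No

Head-to-head results (7 voters total):
Glendale vs Jasper: Jasper wins 4–3.
Glendale vs Brookfield: Glendale wins 4–3.
Glendale vs Kenton: Glendale wins 5–2.
Jasper vs Brookfield: Brookfield wins 4–3.
Jasper vs Kenton: Kenton wins 4–3.
Brookfield vs Kenton: Brookfield wins 5–2.
No candidate beats all others: Glendale beats Brookfield beats Jasper beats Glendale, a majority cycle.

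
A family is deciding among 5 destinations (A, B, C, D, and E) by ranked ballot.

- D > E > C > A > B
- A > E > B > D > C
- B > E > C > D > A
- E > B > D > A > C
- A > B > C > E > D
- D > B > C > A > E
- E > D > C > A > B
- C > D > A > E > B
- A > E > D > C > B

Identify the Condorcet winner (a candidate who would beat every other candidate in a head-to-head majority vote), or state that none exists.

Head-to-head results (9 voters total):
A vs B: A wins 6–3.
A vs C: C wins 5–4.
A vs D: D wins 6–3.
A vs E: A wins 5–4.
B vs C: B wins 5–4.
B vs D: D wins 5–4.
B vs E: E wins 6–3.
C vs D: D wins 6–3.
C vs E: E wins 6–3.
D vs E: E wins 6–3.
No candidate beats all others: A beats B beats C beats A, a majority cycle.

No Condorcet winner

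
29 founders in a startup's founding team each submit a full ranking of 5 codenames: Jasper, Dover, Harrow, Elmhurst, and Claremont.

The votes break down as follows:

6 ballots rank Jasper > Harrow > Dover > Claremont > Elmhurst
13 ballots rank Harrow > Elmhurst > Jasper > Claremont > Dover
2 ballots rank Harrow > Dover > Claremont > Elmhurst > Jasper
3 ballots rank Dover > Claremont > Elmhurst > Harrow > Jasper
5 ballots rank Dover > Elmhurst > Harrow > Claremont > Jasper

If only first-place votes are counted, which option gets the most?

Harrow

First-place vote totals:
  Jasper: 6
  Dover: 8
  Harrow: 15
  Elmhurst: 0
  Claremont: 0
Harrow has the most first-place votes.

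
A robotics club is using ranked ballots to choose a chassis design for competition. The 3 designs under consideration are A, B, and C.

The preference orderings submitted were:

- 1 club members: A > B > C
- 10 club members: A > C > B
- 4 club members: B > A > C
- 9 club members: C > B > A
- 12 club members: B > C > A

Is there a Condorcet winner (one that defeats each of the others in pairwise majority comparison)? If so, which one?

C

Head-to-head results (36 voters total):
A vs B: B wins 25–11.
A vs C: C wins 21–15.
B vs C: C wins 19–17.
C beats each rival — A (21–15), B (19–17) — so C is the Condorcet winner.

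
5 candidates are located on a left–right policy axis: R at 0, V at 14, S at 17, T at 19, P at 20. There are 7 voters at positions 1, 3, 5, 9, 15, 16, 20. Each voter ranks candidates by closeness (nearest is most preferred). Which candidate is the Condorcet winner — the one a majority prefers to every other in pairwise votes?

With single-peaked preferences on a line, the Condorcet winner is the candidate closest to the median voter.
The median voter (position 9) is closest to V at 14.
Check: V vs T — voters closer to V: 6 of 7.

V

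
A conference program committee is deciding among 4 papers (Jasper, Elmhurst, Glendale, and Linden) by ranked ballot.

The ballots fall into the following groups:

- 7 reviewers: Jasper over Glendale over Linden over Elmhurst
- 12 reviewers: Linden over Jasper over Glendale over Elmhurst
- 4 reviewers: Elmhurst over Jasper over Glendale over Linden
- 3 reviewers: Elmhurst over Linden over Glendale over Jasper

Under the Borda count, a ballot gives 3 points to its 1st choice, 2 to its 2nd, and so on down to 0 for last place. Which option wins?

Jasper

Borda scores:
  Jasper: 7·3 + 12·2 + 4·2 + 3·0 = 53
  Elmhurst: 7·0 + 12·0 + 4·3 + 3·3 = 21
  Glendale: 7·2 + 12·1 + 4·1 + 3·1 = 33
  Linden: 7·1 + 12·3 + 4·0 + 3·2 = 49
Jasper has the highest total.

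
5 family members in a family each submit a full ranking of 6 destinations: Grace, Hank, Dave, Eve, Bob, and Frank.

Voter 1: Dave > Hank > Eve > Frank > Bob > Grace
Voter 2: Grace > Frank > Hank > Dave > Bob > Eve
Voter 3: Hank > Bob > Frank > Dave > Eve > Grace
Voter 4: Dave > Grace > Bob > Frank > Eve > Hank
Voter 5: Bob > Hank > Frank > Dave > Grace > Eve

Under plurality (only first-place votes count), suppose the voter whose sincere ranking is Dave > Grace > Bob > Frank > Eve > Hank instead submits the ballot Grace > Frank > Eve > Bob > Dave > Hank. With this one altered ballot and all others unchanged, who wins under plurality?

Grace

First-place totals with the altered ballot: Grace 2, Hank 1, Dave 1, Eve 0, Bob 1, Frank 0.
The switch changes the winner from Dave to Grace.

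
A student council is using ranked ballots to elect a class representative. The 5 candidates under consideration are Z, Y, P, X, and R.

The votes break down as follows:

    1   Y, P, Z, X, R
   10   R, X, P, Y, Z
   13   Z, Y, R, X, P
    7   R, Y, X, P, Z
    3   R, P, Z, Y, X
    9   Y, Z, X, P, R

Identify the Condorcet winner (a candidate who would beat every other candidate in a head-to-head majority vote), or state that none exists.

Y

Head-to-head results (43 voters total):
Z vs Y: Y wins 27–16.
Z vs P: Z wins 22–21.
Z vs X: Z wins 26–17.
Z vs R: Z wins 23–20.
Y vs P: Y wins 30–13.
Y vs X: Y wins 33–10.
Y vs R: Y wins 23–20.
P vs X: X wins 39–4.
P vs R: R wins 33–10.
X vs R: R wins 33–10.
Y beats each rival — Z (27–16), P (30–13), X (33–10), R (23–20) — so Y is the Condorcet winner.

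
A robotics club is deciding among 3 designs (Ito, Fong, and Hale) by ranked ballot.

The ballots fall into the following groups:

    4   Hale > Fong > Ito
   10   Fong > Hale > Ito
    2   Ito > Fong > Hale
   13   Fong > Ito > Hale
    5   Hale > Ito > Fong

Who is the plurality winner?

First-place vote totals:
  Ito: 2
  Fong: 23
  Hale: 9
Fong has the most first-place votes.

Fong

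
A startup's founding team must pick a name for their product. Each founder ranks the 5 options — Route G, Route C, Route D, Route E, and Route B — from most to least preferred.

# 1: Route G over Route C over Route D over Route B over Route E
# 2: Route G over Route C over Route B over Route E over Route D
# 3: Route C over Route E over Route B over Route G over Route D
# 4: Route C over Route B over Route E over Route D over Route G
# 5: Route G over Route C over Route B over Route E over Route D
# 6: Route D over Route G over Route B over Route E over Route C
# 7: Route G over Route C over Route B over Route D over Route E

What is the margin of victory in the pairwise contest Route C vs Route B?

Ballots ranking Route C above Route B: 6.
Ballots ranking Route B above Route C: 1.
Route C wins 6–1, a margin of 5.

5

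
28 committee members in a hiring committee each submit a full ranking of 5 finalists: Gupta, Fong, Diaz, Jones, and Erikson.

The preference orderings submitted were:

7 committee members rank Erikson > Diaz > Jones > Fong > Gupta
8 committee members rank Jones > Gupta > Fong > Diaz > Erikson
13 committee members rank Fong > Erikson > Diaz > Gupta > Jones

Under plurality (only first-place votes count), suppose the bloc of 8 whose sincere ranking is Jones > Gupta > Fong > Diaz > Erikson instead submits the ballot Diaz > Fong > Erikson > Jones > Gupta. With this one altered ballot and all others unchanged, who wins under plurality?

Fong

First-place totals with the altered ballot: Gupta 0, Fong 13, Diaz 8, Jones 0, Erikson 7.
The winner is unchanged: still Fong.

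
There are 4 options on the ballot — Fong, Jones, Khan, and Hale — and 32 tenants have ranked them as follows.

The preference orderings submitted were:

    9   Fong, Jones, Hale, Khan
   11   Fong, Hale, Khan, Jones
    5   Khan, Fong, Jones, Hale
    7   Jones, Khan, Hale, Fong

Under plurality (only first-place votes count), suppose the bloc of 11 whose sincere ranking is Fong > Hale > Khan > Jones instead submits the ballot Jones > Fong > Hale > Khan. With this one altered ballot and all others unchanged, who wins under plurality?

First-place totals with the altered ballot: Fong 9, Jones 18, Khan 5, Hale 0.
The switch changes the winner from Fong to Jones.

Jones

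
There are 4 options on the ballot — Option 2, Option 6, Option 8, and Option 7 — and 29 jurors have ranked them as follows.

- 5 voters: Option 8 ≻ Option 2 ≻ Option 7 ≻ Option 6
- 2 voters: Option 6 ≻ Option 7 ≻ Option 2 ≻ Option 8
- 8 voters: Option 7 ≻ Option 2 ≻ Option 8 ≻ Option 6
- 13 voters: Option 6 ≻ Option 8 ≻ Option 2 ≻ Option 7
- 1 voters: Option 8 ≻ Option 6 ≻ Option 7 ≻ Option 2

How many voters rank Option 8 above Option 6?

Ballots ranking Option 8 above Option 6: 5+8+1 = 14.
Ballots ranking Option 6 above Option 8: 2+13 = 15.
So 14 of 29 voters prefer Option 8 to Option 6.

14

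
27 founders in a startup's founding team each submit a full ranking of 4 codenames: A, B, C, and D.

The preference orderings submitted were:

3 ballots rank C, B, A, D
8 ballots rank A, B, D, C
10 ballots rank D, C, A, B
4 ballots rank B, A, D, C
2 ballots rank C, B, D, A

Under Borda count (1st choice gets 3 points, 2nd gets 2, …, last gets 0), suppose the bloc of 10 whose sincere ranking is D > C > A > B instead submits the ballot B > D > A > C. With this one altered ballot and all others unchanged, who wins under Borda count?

Borda totals with the altered ballot: A 45, B 68, C 15, D 34.
The switch changes the winner from A to B.

B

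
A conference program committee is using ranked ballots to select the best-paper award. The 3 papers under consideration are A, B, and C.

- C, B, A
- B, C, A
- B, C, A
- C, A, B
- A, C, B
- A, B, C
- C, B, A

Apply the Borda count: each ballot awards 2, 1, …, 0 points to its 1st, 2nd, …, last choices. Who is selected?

C

Borda scores:
  A: 0 + 0 + 0 + 1 + 2 + 2 + 0 = 5
  B: 1 + 2 + 2 + 0 + 0 + 1 + 1 = 7
  C: 2 + 1 + 1 + 2 + 1 + 0 + 2 = 9
C has the highest total.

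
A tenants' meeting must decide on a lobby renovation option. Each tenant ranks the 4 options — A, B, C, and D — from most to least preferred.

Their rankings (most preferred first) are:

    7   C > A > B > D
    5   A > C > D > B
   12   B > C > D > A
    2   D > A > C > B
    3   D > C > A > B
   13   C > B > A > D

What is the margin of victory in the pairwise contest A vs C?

28

Ballots ranking A above C: 5+2 = 7.
Ballots ranking C above A: 7+12+3+13 = 35.
C wins 35–7, a margin of 28.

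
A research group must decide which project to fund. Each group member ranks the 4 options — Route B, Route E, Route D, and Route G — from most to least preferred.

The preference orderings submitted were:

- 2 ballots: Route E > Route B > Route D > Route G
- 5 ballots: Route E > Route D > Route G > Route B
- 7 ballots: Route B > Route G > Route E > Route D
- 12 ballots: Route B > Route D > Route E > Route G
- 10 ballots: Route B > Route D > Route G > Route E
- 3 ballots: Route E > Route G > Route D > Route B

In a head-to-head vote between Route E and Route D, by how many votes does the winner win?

5

Ballots ranking Route E above Route D: 2+5+7+3 = 17.
Ballots ranking Route D above Route E: 12+10 = 22.
Route D wins 22–17, a margin of 5.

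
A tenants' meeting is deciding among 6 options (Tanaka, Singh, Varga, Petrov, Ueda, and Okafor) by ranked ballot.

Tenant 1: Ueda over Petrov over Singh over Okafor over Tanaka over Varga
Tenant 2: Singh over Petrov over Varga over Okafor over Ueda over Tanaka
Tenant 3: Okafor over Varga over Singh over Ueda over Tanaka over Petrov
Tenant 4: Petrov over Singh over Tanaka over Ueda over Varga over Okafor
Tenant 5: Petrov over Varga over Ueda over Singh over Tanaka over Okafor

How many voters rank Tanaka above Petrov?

1

Ballots ranking Tanaka above Petrov: 1.
Ballots ranking Petrov above Tanaka: 4.
So 1 of 5 voters prefer Tanaka to Petrov.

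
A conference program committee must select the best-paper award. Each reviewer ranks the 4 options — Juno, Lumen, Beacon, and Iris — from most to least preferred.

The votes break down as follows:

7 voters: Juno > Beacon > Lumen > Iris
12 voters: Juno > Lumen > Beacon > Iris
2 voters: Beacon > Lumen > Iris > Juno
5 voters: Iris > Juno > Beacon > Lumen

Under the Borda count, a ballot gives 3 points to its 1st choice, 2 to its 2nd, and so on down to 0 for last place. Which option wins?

Juno

Borda scores:
  Juno: 7·3 + 12·3 + 2·0 + 5·2 = 67
  Lumen: 7·1 + 12·2 + 2·2 + 5·0 = 35
  Beacon: 7·2 + 12·1 + 2·3 + 5·1 = 37
  Iris: 7·0 + 12·0 + 2·1 + 5·3 = 17
Juno has the highest total.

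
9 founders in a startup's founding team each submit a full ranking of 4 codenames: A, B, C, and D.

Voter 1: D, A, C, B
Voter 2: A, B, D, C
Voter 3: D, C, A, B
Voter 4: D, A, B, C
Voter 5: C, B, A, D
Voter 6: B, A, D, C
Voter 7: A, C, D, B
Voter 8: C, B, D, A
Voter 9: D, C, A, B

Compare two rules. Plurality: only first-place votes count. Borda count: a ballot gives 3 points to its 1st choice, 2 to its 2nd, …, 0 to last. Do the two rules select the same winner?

Yes

Plurality first-place counts: A 2, B 1, C 2, D 4 → D.
Borda totals: A 15, B 10, C 13, D 16 → D.
The two rules agree on D.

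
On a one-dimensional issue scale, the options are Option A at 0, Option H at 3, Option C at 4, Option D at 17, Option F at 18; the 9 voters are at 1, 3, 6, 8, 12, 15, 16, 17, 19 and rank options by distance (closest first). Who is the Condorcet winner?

With single-peaked preferences on a line, the Condorcet winner is the candidate closest to the median voter.
The median voter (position 12) is closest to Option D at 17.
Check: Option D vs Option C — voters closer to Option D: 5 of 9.

Option D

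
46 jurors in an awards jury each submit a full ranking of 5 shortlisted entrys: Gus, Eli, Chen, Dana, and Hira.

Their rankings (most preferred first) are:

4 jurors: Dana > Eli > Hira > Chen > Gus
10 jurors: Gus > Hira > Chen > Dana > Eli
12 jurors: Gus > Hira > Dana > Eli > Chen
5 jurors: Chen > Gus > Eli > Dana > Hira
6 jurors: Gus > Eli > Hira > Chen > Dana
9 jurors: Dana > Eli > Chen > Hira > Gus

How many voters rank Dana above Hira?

Ballots ranking Dana above Hira: 4+5+9 = 18.
Ballots ranking Hira above Dana: 10+12+6 = 28.
So 18 of 46 voters prefer Dana to Hira.

18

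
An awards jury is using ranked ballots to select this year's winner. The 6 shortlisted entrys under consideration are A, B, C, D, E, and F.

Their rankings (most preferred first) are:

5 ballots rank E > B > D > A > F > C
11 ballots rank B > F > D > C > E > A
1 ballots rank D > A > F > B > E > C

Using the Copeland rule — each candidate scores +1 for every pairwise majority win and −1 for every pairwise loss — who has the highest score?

Pairwise results:
  A vs B: B wins 16–1.
  A vs C: C wins 11–6.
  A vs D: D wins 17–0.
  A vs E: E wins 16–1.
  A vs F: F wins 11–6.
  B vs C: B wins 17–0.
  B vs D: B wins 16–1.
  B vs E: B wins 12–5.
  B vs F: B wins 16–1.
  C vs D: D wins 17–0.
  C vs E: C wins 11–6.
  C vs F: F wins 17–0.
  D vs E: D wins 12–5.
  D vs F: F wins 11–6.
  E vs F: F wins 12–5.
Copeland scores (wins − losses):
  A: 0 − 5 = -5
  B: 5 − 0 = 5
  C: 2 − 3 = -1
  D: 3 − 2 = 1
  E: 1 − 4 = -3
  F: 4 − 1 = 3
B has the best Copeland score.

B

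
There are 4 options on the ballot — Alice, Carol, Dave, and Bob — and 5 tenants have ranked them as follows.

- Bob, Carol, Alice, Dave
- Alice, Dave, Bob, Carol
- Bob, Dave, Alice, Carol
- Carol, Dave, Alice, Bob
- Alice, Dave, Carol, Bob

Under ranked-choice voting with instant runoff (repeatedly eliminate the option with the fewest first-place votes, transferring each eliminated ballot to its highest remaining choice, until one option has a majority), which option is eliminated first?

Dave

Round 1: Alice 2, Bob 2, Carol 1, Dave 0. Dave has the fewest and is eliminated.
Round 2: Alice 2, Bob 2, Carol 1. Carol has the fewest and is eliminated.
Round 3: Alice 3, Bob 2. Alice has a majority.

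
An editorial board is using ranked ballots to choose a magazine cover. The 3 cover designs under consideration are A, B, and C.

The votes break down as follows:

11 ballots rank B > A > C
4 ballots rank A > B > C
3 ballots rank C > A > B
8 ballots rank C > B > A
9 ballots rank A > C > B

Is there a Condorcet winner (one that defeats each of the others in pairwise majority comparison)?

No

Head-to-head results (35 voters total):
A vs B: B wins 19–16.
A vs C: A wins 24–11.
B vs C: C wins 20–15.
No candidate beats all others: A beats C beats B beats A, a majority cycle.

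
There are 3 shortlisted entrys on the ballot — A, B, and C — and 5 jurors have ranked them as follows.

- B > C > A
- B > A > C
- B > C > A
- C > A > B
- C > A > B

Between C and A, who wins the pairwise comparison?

Ballots ranking C above A: 4.
Ballots ranking A above C: 1.
C wins the head-to-head, 4–1.

C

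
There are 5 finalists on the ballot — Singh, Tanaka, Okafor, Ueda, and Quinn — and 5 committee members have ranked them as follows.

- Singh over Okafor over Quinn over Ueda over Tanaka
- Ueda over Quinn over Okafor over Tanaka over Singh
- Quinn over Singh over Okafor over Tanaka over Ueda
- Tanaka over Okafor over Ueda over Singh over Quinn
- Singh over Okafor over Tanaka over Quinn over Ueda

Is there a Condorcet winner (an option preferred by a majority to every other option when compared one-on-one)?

Head-to-head results (5 voters total):
Singh vs Tanaka: Singh wins 3–2.
Singh vs Okafor: Singh wins 3–2.
Singh vs Ueda: Singh wins 3–2.
Singh vs Quinn: Singh wins 3–2.
Tanaka vs Okafor: Okafor wins 4–1.
Tanaka vs Ueda: Tanaka wins 3–2.
Tanaka vs Quinn: Quinn wins 3–2.
Okafor vs Ueda: Okafor wins 4–1.
Okafor vs Quinn: Okafor wins 3–2.
Ueda vs Quinn: Quinn wins 3–2.
Singh beats each rival — Tanaka (3–2), Okafor (3–2), Ueda (3–2), Quinn (3–2) — so Singh is the Condorcet winner.

Yes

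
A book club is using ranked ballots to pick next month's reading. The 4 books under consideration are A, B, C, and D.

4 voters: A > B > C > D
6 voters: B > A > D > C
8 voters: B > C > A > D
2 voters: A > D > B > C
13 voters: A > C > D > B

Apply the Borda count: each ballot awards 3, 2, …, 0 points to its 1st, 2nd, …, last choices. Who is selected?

Borda scores:
  A: 4·3 + 6·2 + 8·1 + 2·3 + 13·3 = 77
  B: 4·2 + 6·3 + 8·3 + 2·1 + 13·0 = 52
  C: 4·1 + 6·0 + 8·2 + 2·0 + 13·2 = 46
  D: 4·0 + 6·1 + 8·0 + 2·2 + 13·1 = 23
A has the highest total.

A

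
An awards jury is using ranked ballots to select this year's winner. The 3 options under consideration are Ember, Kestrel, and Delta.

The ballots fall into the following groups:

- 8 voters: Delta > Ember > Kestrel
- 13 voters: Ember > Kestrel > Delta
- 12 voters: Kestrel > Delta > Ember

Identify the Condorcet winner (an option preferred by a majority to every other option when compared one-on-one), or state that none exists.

Head-to-head results (33 voters total):
Ember vs Kestrel: Ember wins 21–12.
Ember vs Delta: Delta wins 20–13.
Kestrel vs Delta: Kestrel wins 25–8.
No candidate beats all others: Ember beats Kestrel beats Delta beats Ember, a majority cycle.

There is no Condorcet winner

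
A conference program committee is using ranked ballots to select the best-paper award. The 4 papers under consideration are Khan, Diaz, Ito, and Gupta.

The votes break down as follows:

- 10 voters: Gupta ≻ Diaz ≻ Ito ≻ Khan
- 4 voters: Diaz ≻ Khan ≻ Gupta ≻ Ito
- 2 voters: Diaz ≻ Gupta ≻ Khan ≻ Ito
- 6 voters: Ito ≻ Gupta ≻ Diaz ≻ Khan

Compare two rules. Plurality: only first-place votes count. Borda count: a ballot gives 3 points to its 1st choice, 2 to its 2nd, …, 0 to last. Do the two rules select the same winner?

Yes

Plurality first-place counts: Khan 0, Diaz 6, Ito 6, Gupta 10 → Gupta.
Borda totals: Khan 10, Diaz 44, Ito 28, Gupta 50 → Gupta.
The two rules agree on Gupta.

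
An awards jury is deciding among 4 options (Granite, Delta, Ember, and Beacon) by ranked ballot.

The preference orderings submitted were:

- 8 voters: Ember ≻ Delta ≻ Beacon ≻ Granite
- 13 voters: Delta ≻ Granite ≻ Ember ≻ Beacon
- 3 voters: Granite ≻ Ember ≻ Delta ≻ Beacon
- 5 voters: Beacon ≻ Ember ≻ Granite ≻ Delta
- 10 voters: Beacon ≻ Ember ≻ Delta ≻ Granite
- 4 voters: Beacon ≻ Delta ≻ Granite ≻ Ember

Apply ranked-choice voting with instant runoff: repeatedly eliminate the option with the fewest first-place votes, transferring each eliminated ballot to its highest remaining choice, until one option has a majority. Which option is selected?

Round 1: Beacon 19, Delta 13, Ember 8, Granite 3. Granite has the fewest and is eliminated.
Round 2: Beacon 19, Delta 13, Ember 11. Ember has the fewest and is eliminated.
Round 3: Delta 24, Beacon 19. Delta has a majority.

Delta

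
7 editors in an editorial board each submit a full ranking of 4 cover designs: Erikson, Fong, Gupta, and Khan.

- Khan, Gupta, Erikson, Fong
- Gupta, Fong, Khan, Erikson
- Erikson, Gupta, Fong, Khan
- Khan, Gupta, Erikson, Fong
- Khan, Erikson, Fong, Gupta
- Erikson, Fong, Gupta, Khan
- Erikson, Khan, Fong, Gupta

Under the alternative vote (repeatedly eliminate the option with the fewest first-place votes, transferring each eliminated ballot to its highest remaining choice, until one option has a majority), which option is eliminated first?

Fong

Round 1: Erikson 3, Khan 3, Gupta 1, Fong 0. Fong has the fewest and is eliminated.
Round 2: Erikson 3, Khan 3, Gupta 1. Gupta has the fewest and is eliminated.
Round 3: Khan 4, Erikson 3. Khan has a majority.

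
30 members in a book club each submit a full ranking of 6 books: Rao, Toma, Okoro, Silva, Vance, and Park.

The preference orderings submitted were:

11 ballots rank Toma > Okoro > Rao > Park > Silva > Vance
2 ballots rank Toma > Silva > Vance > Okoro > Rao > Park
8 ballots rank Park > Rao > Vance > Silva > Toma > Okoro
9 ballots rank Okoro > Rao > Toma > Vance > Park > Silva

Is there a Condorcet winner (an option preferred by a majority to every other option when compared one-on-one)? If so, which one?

There is no Condorcet winner

Head-to-head results (30 voters total):
Rao vs Toma: Rao wins 17–13.
Rao vs Okoro: Okoro wins 22–8.
Rao vs Silva: Rao wins 28–2.
Rao vs Vance: Rao wins 28–2.
Rao vs Park: Rao wins 22–8.
Toma vs Okoro: Toma wins 21–9.
Toma vs Silva: Toma wins 22–8.
Toma vs Vance: Toma wins 22–8.
Toma vs Park: Toma wins 22–8.
Okoro vs Silva: Okoro wins 20–10.
Okoro vs Vance: Okoro wins 20–10.
Okoro vs Park: Okoro wins 22–8.
Silva vs Vance: Vance wins 17–13.
Silva vs Park: Park wins 28–2.
Vance vs Park: Park wins 19–11.
No candidate beats all others: Rao beats Toma beats Okoro beats Rao, a majority cycle.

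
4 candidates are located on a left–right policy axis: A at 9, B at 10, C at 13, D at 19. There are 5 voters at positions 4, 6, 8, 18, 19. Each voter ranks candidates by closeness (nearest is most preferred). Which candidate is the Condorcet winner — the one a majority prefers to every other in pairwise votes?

With single-peaked preferences on a line, the Condorcet winner is the candidate closest to the median voter.
The median voter (position 8) is closest to A at 9.
Check: A vs C — voters closer to A: 3 of 5.

A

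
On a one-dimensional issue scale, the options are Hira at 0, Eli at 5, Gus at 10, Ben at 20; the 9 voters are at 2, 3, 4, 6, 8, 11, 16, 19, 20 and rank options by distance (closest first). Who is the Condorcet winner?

Gus

With single-peaked preferences on a line, the Condorcet winner is the candidate closest to the median voter.
The median voter (position 8) is closest to Gus at 10.
Check: Gus vs Hira — voters closer to Gus: 6 of 9.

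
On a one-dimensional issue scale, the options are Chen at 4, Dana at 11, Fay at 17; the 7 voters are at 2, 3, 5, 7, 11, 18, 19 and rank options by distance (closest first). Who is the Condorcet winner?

With single-peaked preferences on a line, the Condorcet winner is the candidate closest to the median voter.
The median voter (position 7) is closest to Chen at 4.
Check: Chen vs Dana — voters closer to Chen: 4 of 7.

Chen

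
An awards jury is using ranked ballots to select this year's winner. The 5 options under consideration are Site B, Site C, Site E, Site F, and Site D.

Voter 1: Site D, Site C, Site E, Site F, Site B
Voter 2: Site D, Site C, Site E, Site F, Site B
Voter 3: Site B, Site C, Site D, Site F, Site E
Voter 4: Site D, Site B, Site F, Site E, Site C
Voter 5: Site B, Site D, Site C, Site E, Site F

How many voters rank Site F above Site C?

Ballots ranking Site F above Site C: 1.
Ballots ranking Site C above Site F: 4.
So 1 of 5 voters prefer Site F to Site C.

1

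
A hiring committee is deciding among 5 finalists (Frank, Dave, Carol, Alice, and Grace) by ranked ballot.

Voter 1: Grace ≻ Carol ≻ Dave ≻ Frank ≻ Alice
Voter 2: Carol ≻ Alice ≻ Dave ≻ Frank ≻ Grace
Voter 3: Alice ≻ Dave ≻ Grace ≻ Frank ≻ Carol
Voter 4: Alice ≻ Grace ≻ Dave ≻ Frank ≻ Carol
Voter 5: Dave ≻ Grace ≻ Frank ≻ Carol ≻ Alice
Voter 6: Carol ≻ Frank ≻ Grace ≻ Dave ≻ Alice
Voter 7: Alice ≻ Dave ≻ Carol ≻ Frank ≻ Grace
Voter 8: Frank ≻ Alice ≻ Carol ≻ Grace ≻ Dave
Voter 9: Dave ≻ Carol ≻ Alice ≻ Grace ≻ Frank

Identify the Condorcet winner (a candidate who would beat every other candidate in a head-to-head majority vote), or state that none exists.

None — there is no Condorcet winner

Head-to-head results (9 voters total):
Frank vs Dave: Dave wins 7–2.
Frank vs Carol: Carol wins 5–4.
Frank vs Alice: Alice wins 5–4.
Frank vs Grace: Grace wins 5–4.
Dave vs Carol: Dave wins 5–4.
Dave vs Alice: Alice wins 5–4.
Dave vs Grace: Dave wins 5–4.
Carol vs Alice: Carol wins 5–4.
Carol vs Grace: Carol wins 5–4.
Alice vs Grace: Alice wins 6–3.
No candidate beats all others: Dave beats Carol beats Alice beats Dave, a majority cycle.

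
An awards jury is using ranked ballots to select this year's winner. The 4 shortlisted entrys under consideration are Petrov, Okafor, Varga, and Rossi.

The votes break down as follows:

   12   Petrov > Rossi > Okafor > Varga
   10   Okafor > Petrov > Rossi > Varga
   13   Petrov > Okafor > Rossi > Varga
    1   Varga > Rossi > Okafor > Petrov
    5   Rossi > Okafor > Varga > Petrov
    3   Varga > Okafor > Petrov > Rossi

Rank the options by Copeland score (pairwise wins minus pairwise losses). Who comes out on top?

Pairwise results:
  Petrov vs Okafor: Petrov wins 25–19.
  Petrov vs Varga: Petrov wins 35–9.
  Petrov vs Rossi: Petrov wins 38–6.
  Okafor vs Varga: Okafor wins 40–4.
  Okafor vs Rossi: Okafor wins 26–18.
  Varga vs Rossi: Rossi wins 40–4.
Copeland scores (wins − losses):
  Petrov: 3 − 0 = 3
  Okafor: 2 − 1 = 1
  Varga: 0 − 3 = -3
  Rossi: 1 − 2 = -1
Petrov has the best Copeland score.

Petrov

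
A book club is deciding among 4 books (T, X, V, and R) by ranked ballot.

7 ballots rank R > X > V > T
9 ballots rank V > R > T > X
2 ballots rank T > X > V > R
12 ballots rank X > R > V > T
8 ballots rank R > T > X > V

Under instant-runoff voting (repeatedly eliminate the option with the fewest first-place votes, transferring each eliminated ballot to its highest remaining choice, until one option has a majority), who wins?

R

Round 1: R 15, X 12, V 9, T 2. T has the fewest and is eliminated.
Round 2: R 15, X 14, V 9. V has the fewest and is eliminated.
Round 3: R 24, X 14. R has a majority.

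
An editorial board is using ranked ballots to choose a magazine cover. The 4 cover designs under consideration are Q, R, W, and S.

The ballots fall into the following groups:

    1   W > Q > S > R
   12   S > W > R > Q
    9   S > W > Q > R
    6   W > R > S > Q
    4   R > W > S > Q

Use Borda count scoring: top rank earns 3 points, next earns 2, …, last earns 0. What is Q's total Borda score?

Borda scores:
  Q: 2 + 12·0 + 9·1 + 6·0 + 4·0 = 11
  R: 0 + 12·1 + 9·0 + 6·2 + 4·3 = 36
  W: 3 + 12·2 + 9·2 + 6·3 + 4·2 = 71
  S: 1 + 12·3 + 9·3 + 6·1 + 4·1 = 74

11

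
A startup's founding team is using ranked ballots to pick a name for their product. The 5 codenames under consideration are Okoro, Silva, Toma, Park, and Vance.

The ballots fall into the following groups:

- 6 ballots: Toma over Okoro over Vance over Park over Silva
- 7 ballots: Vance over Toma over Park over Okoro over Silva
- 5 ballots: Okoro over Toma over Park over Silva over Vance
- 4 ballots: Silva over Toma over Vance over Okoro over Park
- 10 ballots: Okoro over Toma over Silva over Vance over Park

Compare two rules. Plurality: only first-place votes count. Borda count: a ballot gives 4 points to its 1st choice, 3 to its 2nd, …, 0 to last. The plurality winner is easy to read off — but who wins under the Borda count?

Plurality first-place counts: Okoro 15, Silva 4, Toma 6, Park 0, Vance 7 → Okoro.
Borda totals: Okoro 89, Silva 41, Toma 102, Park 30, Vance 58 → Toma.

Toma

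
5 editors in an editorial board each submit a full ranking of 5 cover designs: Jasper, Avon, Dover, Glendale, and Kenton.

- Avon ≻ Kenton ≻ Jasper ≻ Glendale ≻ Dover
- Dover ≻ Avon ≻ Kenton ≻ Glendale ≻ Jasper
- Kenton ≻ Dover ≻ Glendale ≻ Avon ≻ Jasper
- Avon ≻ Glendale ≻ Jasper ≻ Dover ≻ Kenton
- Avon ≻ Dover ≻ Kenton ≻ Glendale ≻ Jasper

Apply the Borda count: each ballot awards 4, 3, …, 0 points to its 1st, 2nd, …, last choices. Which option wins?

Avon

Borda scores:
  Jasper: 2 + 0 + 0 + 2 + 0 = 4
  Avon: 4 + 3 + 1 + 4 + 4 = 16
  Dover: 0 + 4 + 3 + 1 + 3 = 11
  Glendale: 1 + 1 + 2 + 3 + 1 = 8
  Kenton: 3 + 2 + 4 + 0 + 2 = 11
Avon has the highest total.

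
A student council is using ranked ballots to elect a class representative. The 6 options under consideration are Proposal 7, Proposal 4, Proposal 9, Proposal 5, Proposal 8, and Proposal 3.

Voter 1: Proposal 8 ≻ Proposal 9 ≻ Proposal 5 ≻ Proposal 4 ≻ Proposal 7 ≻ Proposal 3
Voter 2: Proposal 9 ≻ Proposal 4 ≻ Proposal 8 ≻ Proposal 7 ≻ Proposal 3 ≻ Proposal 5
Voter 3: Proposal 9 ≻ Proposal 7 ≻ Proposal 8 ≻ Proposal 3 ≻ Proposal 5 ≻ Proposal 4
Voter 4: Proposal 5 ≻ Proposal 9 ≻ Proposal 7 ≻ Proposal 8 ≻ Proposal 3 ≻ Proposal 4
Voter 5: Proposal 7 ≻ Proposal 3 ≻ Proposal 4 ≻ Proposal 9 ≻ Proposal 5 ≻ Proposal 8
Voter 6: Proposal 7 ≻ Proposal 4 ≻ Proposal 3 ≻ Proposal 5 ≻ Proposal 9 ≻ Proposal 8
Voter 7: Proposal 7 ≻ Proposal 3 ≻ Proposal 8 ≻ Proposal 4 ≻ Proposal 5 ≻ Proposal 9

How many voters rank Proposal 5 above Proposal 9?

Ballots ranking Proposal 5 above Proposal 9: 3.
Ballots ranking Proposal 9 above Proposal 5: 4.
So 3 of 7 voters prefer Proposal 5 to Proposal 9.

3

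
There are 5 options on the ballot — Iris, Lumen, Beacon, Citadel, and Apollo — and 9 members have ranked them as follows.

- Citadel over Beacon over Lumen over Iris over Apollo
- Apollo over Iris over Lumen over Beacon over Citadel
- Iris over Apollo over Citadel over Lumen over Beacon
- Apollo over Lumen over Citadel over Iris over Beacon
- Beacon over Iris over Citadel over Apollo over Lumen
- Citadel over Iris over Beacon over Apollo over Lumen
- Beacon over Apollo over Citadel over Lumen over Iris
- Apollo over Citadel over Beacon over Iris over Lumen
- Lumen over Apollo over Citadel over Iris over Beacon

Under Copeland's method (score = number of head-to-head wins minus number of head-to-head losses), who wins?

Apollo

Pairwise results:
  Iris vs Lumen: Iris wins 5–4.
  Iris vs Beacon: Iris wins 5–4.
  Iris vs Citadel: Citadel wins 6–3.
  Iris vs Apollo: Apollo wins 5–4.
  Lumen vs Beacon: Beacon wins 5–4.
  Lumen vs Citadel: Citadel wins 6–3.
  Lumen vs Apollo: Apollo wins 7–2.
  Beacon vs Citadel: Citadel wins 6–3.
  Beacon vs Apollo: Apollo wins 5–4.
  Citadel vs Apollo: Apollo wins 6–3.
Copeland scores (wins − losses):
  Iris: 2 − 2 = 0
  Lumen: 0 − 4 = -4
  Beacon: 1 − 3 = -2
  Citadel: 3 − 1 = 2
  Apollo: 4 − 0 = 4
Apollo has the best Copeland score.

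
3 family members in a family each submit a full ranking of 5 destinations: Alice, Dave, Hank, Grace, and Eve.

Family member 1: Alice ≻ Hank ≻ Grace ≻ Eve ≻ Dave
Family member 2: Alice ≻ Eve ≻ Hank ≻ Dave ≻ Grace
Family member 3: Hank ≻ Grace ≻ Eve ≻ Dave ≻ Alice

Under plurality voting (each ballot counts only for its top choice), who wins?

Alice

First-place vote totals:
  Alice: 2
  Dave: 0
  Hank: 1
  Grace: 0
  Eve: 0
Alice has the most first-place votes.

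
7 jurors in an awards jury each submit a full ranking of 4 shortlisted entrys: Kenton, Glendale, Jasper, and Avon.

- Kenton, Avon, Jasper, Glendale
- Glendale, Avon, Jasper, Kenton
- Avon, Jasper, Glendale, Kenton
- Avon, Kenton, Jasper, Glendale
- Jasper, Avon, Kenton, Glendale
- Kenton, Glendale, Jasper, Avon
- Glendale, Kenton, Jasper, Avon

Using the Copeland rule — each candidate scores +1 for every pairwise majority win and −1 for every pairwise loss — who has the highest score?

Avon

Pairwise results:
  Kenton vs Glendale: Kenton wins 4–3.
  Kenton vs Jasper: Kenton wins 4–3.
  Kenton vs Avon: Avon wins 4–3.
  Glendale vs Jasper: Jasper wins 4–3.
  Glendale vs Avon: Avon wins 4–3.
  Jasper vs Avon: Avon wins 4–3.
Copeland scores (wins − losses):
  Kenton: 2 − 1 = 1
  Glendale: 0 − 3 = -3
  Jasper: 1 − 2 = -1
  Avon: 3 − 0 = 3
Avon has the best Copeland score.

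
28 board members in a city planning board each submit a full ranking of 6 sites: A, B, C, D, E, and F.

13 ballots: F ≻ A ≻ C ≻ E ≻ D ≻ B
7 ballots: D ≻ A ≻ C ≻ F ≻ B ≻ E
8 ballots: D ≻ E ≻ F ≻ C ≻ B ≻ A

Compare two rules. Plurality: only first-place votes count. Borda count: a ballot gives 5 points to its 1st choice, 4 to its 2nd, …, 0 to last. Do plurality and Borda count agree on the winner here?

No

Plurality first-place counts: A 0, B 0, C 0, D 15, E 0, F 13 → D.
Borda totals: A 80, B 15, C 76, D 88, E 58, F 103 → F.
The two rules disagree: plurality picks D, Borda picks F.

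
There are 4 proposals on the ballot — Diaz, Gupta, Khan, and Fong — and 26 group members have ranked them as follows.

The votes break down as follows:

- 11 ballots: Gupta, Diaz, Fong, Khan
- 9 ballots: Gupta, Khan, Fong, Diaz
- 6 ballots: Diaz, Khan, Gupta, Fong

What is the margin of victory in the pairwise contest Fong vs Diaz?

8

Ballots ranking Fong above Diaz: 9.
Ballots ranking Diaz above Fong: 11+6 = 17.
Diaz wins 17–9, a margin of 8.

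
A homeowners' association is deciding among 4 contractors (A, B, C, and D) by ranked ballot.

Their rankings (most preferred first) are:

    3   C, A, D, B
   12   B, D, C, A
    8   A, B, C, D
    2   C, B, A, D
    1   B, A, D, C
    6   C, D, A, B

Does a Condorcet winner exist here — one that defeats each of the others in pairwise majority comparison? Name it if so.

No Condorcet winner

Head-to-head results (32 voters total):
A vs B: A wins 17–15.
A vs C: C wins 23–9.
A vs D: D wins 18–14.
B vs C: B wins 21–11.
B vs D: B wins 23–9.
C vs D: C wins 19–13.
No candidate beats all others: A beats B beats C beats A, a majority cycle.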